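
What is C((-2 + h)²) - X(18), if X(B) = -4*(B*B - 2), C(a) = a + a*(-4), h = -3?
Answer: 1213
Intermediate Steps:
C(a) = -3*a (C(a) = a - 4*a = -3*a)
X(B) = 8 - 4*B² (X(B) = -4*(B² - 2) = -4*(-2 + B²) = 8 - 4*B²)
C((-2 + h)²) - X(18) = -3*(-2 - 3)² - (8 - 4*18²) = -3*(-5)² - (8 - 4*324) = -3*25 - (8 - 1296) = -75 - 1*(-1288) = -75 + 1288 = 1213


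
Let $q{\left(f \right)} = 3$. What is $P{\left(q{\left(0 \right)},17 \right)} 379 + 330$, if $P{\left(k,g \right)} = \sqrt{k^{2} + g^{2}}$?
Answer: $330 + 379 \sqrt{298} \approx 6872.6$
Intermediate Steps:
$P{\left(k,g \right)} = \sqrt{g^{2} + k^{2}}$
$P{\left(q{\left(0 \right)},17 \right)} 379 + 330 = \sqrt{17^{2} + 3^{2}} \cdot 379 + 330 = \sqrt{289 + 9} \cdot 379 + 330 = \sqrt{298} \cdot 379 + 330 = 379 \sqrt{298} + 330 = 330 + 379 \sqrt{298}$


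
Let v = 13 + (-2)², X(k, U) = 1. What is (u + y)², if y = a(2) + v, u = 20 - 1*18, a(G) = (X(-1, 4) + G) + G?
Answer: 576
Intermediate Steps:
v = 17 (v = 13 + 4 = 17)
a(G) = 1 + 2*G (a(G) = (1 + G) + G = 1 + 2*G)
u = 2 (u = 20 - 18 = 2)
y = 22 (y = (1 + 2*2) + 17 = (1 + 4) + 17 = 5 + 17 = 22)
(u + y)² = (2 + 22)² = 24² = 576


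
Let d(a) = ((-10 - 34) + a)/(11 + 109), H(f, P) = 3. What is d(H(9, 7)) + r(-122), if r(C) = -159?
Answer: -19121/120 ≈ -159.34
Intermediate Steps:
d(a) = -11/30 + a/120 (d(a) = (-44 + a)/120 = (-44 + a)*(1/120) = -11/30 + a/120)
d(H(9, 7)) + r(-122) = (-11/30 + (1/120)*3) - 159 = (-11/30 + 1/40) - 159 = -41/120 - 159 = -19121/120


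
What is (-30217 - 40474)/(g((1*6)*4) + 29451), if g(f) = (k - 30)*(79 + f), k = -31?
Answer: -70691/23168 ≈ -3.0512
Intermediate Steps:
g(f) = -4819 - 61*f (g(f) = (-31 - 30)*(79 + f) = -61*(79 + f) = -4819 - 61*f)
(-30217 - 40474)/(g((1*6)*4) + 29451) = (-30217 - 40474)/((-4819 - 61*1*6*4) + 29451) = -70691/((-4819 - 366*4) + 29451) = -70691/((-4819 - 61*24) + 29451) = -70691/((-4819 - 1464) + 29451) = -70691/(-6283 + 29451) = -70691/23168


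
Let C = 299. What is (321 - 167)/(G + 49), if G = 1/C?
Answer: 2093/666 ≈ 3.1426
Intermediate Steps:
G = 1/299 ≈ 0.0033445
(321 - 167)/(G + 49) = (321 - 167)/(1/299 + 49) = 154/(14652/299) = 154*(299/14652) = 2093/666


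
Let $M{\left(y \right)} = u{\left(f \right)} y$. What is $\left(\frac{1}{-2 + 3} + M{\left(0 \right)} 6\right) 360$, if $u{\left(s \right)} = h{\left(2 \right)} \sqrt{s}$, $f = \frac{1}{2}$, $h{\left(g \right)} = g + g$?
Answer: $360$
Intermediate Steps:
$h{\left(g \right)} = 2 g$
$f = \frac{1}{2} \approx 0.5$
$u{\left(s \right)} = 4 \sqrt{s}$ ($u{\left(s \right)} = 2 \cdot 2 \sqrt{s} = 4 \sqrt{s}$)
$M{\left(y \right)} = 2 y \sqrt{2}$ ($M{\left(y \right)} = \frac{4}{\sqrt{2}} y = 4 \frac{\sqrt{2}}{2} y = 2 \sqrt{2} y = 2 y \sqrt{2}$)
$\left(\frac{1}{-2 + 3} + M{\left(0 \right)} 6\right) 360 = \left(\frac{1}{-2 + 3} + 2 \cdot 0 \sqrt{2} \cdot 6\right) 360 = \left(1^{-1} + 0 \cdot 6\right) 360 = \left(1 + 0\right) 360 = 1 \cdot 360 = 360$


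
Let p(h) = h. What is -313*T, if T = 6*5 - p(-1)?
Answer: -9703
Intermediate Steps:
T = 31 (T = 6*5 - 1*(-1) = 30 + 1 = 31)
-313*T = -313*31 = -9703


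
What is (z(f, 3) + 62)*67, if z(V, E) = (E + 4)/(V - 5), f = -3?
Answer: 32763/8 ≈ 4095.4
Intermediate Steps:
z(V, E) = (4 + E)/(-5 + V)
(z(f, 3) + 62)*67 = ((4 + 3)/(-5 - 3) + 62)*67 = (7/(-8) + 62)*67 = (-1/8*7 + 62)*67 = (-7/8 + 62)*67 = (489/8)*67 = 32763/8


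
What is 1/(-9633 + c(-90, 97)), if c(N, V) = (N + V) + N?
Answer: -1/9716 ≈ -0.00010292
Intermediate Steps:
c(N, V) = V + 2*N
1/(-9633 + c(-90, 97)) = 1/(-9633 + (97 + 2*(-90))) = 1/(-9633 + (97 - 180)) = 1/(-9633 - 83) = 1/(-9716) = -1/9716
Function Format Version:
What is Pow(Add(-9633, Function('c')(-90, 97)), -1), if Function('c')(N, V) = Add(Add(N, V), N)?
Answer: Rational(-1, 9716) ≈ -0.00010292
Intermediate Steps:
Function('c')(N, V) = Add(V, Mul(2, N))
Pow(Add(-9633, Function('c')(-90, 97)), -1) = Pow(Add(-9633, Add(97, Mul(2, -90))), -1) = Pow(Add(-9633, Add(97, -180)), -1) = Pow(Add(-9633, -83), -1) = Pow(-9716, -1) = Rational(-1, 9716)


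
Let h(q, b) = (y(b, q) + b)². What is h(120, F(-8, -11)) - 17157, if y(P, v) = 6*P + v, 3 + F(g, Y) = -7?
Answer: -14657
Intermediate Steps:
F(g, Y) = -10 (F(g, Y) = -3 - 7 = -10)
y(P, v) = v + 6*P
h(q, b) = (q + 7*b)² (h(q, b) = ((q + 6*b) + b)² = (q + 7*b)²)
h(120, F(-8, -11)) - 17157 = (120 + 7*(-10))² - 17157 = (120 - 70)² - 17157 = 50² - 17157 = 2500 - 17157 = -14657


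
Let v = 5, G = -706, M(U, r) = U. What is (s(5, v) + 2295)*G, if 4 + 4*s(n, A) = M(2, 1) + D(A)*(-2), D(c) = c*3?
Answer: -1614622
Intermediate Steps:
D(c) = 3*c
s(n, A) = -½ - 3*A/2 (s(n, A) = -1 + (2 + (3*A)*(-2))/4 = -1 + (2 - 6*A)/4 = -1 + (½ - 3*A/2) = -½ - 3*A/2)
(s(5, v) + 2295)*G = ((-½ - 3/2*5) + 2295)*(-706) = ((-½ - 15/2) + 2295)*(-706) = (-8 + 2295)*(-706) = 2287*(-706) = -1614622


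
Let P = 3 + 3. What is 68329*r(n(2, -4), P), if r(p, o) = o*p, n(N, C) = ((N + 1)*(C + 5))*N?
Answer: 2459844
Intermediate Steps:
P = 6
n(N, C) = N*(1 + N)*(5 + C) (n(N, C) = ((1 + N)*(5 + C))*N = N*(1 + N)*(5 + C))
68329*r(n(2, -4), P) = 68329*(6*(2*(5 - 4 + 5*2 - 4*2))) = 68329*(6*(2*(5 - 4 + 10 - 8))) = 68329*(6*(2*3)) = 68329*(6*6) = 68329*36 = 2459844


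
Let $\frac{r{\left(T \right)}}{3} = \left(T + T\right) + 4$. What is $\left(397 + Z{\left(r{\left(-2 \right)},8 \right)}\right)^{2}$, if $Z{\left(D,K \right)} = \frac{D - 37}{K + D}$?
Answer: $\frac{9853321}{64} \approx 1.5396 \cdot 10^{5}$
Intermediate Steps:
$r{\left(T \right)} = 12 + 6 T$ ($r{\left(T \right)} = 3 \left(\left(T + T\right) + 4\right) = 3 \left(2 T + 4\right) = 3 \left(4 + 2 T\right) = 12 + 6 T$)
$Z{\left(D,K \right)} = \frac{-37 + D}{D + K}$
$\left(397 + Z{\left(r{\left(-2 \right)},8 \right)}\right)^{2} = \left(397 + \frac{-37 + \left(12 + 6 \left(-2\right)\right)}{\left(12 + 6 \left(-2\right)\right) + 8}\right)^{2} = \left(397 + \frac{-37 + \left(12 - 12\right)}{\left(12 - 12\right) + 8}\right)^{2} = \left(397 + \frac{-37 + 0}{0 + 8}\right)^{2} = \left(397 + \frac{1}{8} \left(-37\right)\right)^{2} = \left(397 - \frac{37}{8}\right)^{2} = \left(\frac{3139}{8}\right)^{2} = \frac{9853321}{64}$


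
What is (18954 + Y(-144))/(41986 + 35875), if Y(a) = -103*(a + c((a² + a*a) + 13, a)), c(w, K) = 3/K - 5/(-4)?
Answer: 1615651/3737328 ≈ 0.43230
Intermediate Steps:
c(w, K) = 5/4 + 3/K (c(w, K) = 3/K - 5*(-¼) = 3/K + 5/4 = 5/4 + 3/K)
Y(a) = -515/4 - 309/a - 103*a (Y(a) = -103*(a + (5/4 + 3/a)) = -103*(5/4 + a + 3/a) = -515/4 - 309/a - 103*a)
(18954 + Y(-144))/(41986 + 35875) = (18954 + (-515/4 - 309/(-144) - 103*(-144)))/(41986 + 35875) = (18954 + (-515/4 - 309*(-1/144) + 14832))/77861 = (18954 + (-515/4 + 103/48 + 14832))*(1/77861) = (18954 + 705859/48)*(1/77861) = (1615651/48)*(1/77861) = 1615651/3737328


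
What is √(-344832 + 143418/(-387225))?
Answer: I*√229801196857578/25815 ≈ 587.22*I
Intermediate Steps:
√(-344832 + 143418/(-387225)) = √(-344832 + 143418*(-1/387225)) = √(-344832 - 47806/129075) = √(-44509238206/129075) = I*√229801196857578/25815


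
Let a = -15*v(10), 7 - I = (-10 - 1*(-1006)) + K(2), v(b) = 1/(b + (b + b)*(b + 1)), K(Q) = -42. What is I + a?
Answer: -43565/46 ≈ -947.07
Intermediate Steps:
v(b) = 1/(b + 2*b*(1 + b)) (v(b) = 1/(b + (2*b)*(1 + b)) = 1/(b + 2*b*(1 + b)))
I = -947 (I = 7 - ((-10 - 1*(-1006)) - 42) = 7 - ((-10 + 1006) - 42) = 7 - (996 - 42) = 7 - 1*954 = 7 - 954 = -947)
a = -3/46 (a = -15/(10*(3 + 2*10)) = -3/(2*(3 + 20)) = -3/(2*23) = -15*1/230 = -3/46 ≈ -0.065217)
I + a = -947 - 3/46 = -43565/46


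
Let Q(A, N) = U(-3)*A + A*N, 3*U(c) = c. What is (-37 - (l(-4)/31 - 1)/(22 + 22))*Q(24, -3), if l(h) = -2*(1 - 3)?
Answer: 1210584/341 ≈ 3550.1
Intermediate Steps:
l(h) = 4 (l(h) = -2*(-2) = 4)
U(c) = c/3
Q(A, N) = -A + A*N (Q(A, N) = ((⅓)*(-3))*A + A*N = -A + A*N)
(-37 - (l(-4)/31 - 1)/(22 + 22))*Q(24, -3) = (-37 - (4/31 - 1)/(22 + 22))*(24*(-1 - 3)) = (-37 - (4*(1/31) - 1)/44)*(24*(-4)) = (-37 - (4/31 - 1)/44)*(-96) = (-37 - (-27)/(31*44))*(-96) = (-37 - 1*(-27/1364))*(-96) = (-37 + 27/1364)*(-96) = -50441/1364*(-96) = 1210584/341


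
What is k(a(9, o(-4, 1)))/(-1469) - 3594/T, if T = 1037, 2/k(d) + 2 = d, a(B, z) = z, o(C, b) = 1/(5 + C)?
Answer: -5277512/1523353 ≈ -3.4644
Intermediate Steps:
k(d) = 2/(-2 + d)
k(a(9, o(-4, 1)))/(-1469) - 3594/T = (2/(-2 + 1/(5 - 4)))/(-1469) - 3594/1037 = (2/(-2 + 1/1))*(-1/1469) - 3594*1/1037 = (2/(-2 + 1))*(-1/1469) - 3594/1037 = (2/(-1))*(-1/1469) - 3594/1037 = (2*(-1))*(-1/1469) - 3594/1037 = -2*(-1/1469) - 3594/1037 = 2/1469 - 3594/1037 = -5277512/1523353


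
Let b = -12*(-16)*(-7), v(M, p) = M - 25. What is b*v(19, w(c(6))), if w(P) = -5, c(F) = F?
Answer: 8064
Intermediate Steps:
v(M, p) = -25 + M
b = -1344 (b = 192*(-7) = -1344)
b*v(19, w(c(6))) = -1344*(-25 + 19) = -1344*(-6) = 8064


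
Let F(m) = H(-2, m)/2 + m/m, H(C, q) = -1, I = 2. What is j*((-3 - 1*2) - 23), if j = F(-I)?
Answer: -14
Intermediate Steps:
F(m) = ½ (F(m) = -1/2 + m/m = -1*½ + 1 = -½ + 1 = ½)
j = ½ ≈ 0.50000
j*((-3 - 1*2) - 23) = ((-3 - 1*2) - 23)/2 = ((-3 - 2) - 23)/2 = (-5 - 23)/2 = (½)*(-28) = -14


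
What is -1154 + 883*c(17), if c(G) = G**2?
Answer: 254033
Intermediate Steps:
-1154 + 883*c(17) = -1154 + 883*17**2 = -1154 + 883*289 = -1154 + 255187 = 254033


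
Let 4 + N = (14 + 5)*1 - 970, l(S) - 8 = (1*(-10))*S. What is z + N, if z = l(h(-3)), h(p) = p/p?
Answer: -957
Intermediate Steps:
h(p) = 1
l(S) = 8 - 10*S (l(S) = 8 + (1*(-10))*S = 8 - 10*S)
z = -2 (z = 8 - 10*1 = 8 - 10 = -2)
N = -955 (N = -4 + ((14 + 5)*1 - 970) = -4 + (19*1 - 970) = -4 + (19 - 970) = -4 - 951 = -955)
z + N = -2 - 955 = -957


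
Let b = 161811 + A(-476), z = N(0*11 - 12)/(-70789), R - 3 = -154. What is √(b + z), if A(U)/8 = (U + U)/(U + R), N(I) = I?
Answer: √318791900448454021743/44384703 ≈ 402.27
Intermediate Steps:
R = -151 (R = 3 - 154 = -151)
A(U) = 16*U/(-151 + U) (A(U) = 8*((U + U)/(U - 151)) = 8*((2*U)/(-151 + U)) = 8*(2*U/(-151 + U)) = 16*U/(-151 + U))
z = 12/70789 (z = (0*11 - 12)/(-70789) = (0 - 12)*(-1/70789) = -12*(-1/70789) = 12/70789 ≈ 0.00016952)
b = 101463113/627 (b = 161811 + 16*(-476)/(-151 - 476) = 161811 + 16*(-476)/(-627) = 161811 + 16*(-476)*(-1/627) = 161811 + 7616/627 = 101463113/627 ≈ 1.6182e+5)
√(b + z) = √(101463113/627 + 12/70789) = √(7182472313681/44384703) = √318791900448454021743/44384703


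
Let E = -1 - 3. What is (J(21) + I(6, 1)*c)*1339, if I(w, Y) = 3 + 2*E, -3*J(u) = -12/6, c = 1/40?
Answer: 17407/24 ≈ 725.29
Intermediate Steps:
c = 1/40 ≈ 0.025000
J(u) = ⅔ (J(u) = -(-4)/6 = -⅓*(-2) = ⅔)
E = -4
I(w, Y) = -5 (I(w, Y) = 3 + 2*(-4) = 3 - 8 = -5)
(J(21) + I(6, 1)*c)*1339 = (⅔ - 5*1/40)*1339 = (⅔ - ⅛)*1339 = (13/24)*1339 = 17407/24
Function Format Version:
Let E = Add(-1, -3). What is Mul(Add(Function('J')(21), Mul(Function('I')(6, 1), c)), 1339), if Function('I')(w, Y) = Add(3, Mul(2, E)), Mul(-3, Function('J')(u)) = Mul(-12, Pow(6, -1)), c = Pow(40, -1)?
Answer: Rational(17407, 24) ≈ 725.29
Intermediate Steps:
c = Rational(1, 40) ≈ 0.025000
Function('J')(u) = Rational(2, 3) (Function('J')(u) = Mul(Rational(-1, 3), Mul(-12, Pow(6, -1))) = Mul(Rational(-1, 3), Mul(-12, Rational(1, 6))) = Mul(Rational(-1, 3), -2) = Rational(2, 3))
E = -4
Function('I')(w, Y) = -5 (Function('I')(w, Y) = Add(3, Mul(2, -4)) = Add(3, -8) = -5)
Mul(Add(Function('J')(21), Mul(Function('I')(6, 1), c)), 1339) = Mul(Add(Rational(2, 3), Mul(-5, Rational(1, 40))), 1339) = Mul(Add(Rational(2, 3), Rational(-1, 8)), 1339) = Mul(Rational(13, 24), 1339) = Rational(17407, 24)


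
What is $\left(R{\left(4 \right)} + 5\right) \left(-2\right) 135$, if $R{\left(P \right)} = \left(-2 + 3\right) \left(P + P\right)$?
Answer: $-3510$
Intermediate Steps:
$R{\left(P \right)} = 2 P$ ($R{\left(P \right)} = 1 \cdot 2 P = 2 P$)
$\left(R{\left(4 \right)} + 5\right) \left(-2\right) 135 = \left(2 \cdot 4 + 5\right) \left(-2\right) 135 = \left(8 + 5\right) \left(-2\right) 135 = 13 \left(-2\right) 135 = \left(-26\right) 135 = -3510$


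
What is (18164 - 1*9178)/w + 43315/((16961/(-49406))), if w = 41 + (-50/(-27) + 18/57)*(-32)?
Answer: -4459661584784/35257073 ≈ -1.2649e+5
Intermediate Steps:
w = -14551/513 (w = 41 + (-50*(-1/27) + 18*(1/57))*(-32) = 41 + (50/27 + 6/19)*(-32) = 41 + (1112/513)*(-32) = 41 - 35584/513 = -14551/513 ≈ -28.365)
(18164 - 1*9178)/w + 43315/((16961/(-49406))) = (18164 - 1*9178)/(-14551/513) + 43315/((16961/(-49406))) = (18164 - 9178)*(-513/14551) + 43315/((16961*(-1/49406))) = 8986*(-513/14551) + 43315/(-2423/7058) = -4609818/14551 + 43315*(-7058/2423) = -4609818/14551 - 305717270/2423 = -4459661584784/35257073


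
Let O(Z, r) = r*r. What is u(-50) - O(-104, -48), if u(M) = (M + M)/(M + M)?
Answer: -2303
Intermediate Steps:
O(Z, r) = r²
u(M) = 1 (u(M) = (2*M)/((2*M)) = (2*M)*(1/(2*M)) = 1)
u(-50) - O(-104, -48) = 1 - 1*(-48)² = 1 - 1*2304 = 1 - 2304 = -2303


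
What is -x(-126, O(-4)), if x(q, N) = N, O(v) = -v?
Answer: -4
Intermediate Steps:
-x(-126, O(-4)) = -(-1)*(-4) = -1*4 = -4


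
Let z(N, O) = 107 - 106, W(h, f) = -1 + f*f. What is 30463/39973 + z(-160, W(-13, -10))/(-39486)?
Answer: 1202822045/1578373878 ≈ 0.76206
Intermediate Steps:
W(h, f) = -1 + f²
z(N, O) = 1
30463/39973 + z(-160, W(-13, -10))/(-39486) = 30463/39973 + 1/(-39486) = 30463*(1/39973) + 1*(-1/39486) = 30463/39973 - 1/39486 = 1202822045/1578373878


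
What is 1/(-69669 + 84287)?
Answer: 1/14618 ≈ 6.8409e-5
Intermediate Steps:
1/(-69669 + 84287) = 1/14618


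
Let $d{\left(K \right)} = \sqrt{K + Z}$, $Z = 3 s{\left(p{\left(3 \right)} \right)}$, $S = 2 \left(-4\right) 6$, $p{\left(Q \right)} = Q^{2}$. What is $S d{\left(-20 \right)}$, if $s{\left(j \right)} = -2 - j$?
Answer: $- 48 i \sqrt{53} \approx - 349.45 i$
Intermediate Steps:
$S = -48$ ($S = \left(-8\right) 6 = -48$)
$Z = -33$ ($Z = 3 \left(-2 - 3^{2}\right) = 3 \left(-2 - 9\right) = 3 \left(-11\right) = -33$)
$d{\left(K \right)} = \sqrt{-33 + K}$ ($d{\left(K \right)} = \sqrt{K - 33} = \sqrt{-33 + K}$)
$S d{\left(-20 \right)} = - 48 \sqrt{-33 - 20} = - 48 \sqrt{-53} = - 48 i \sqrt{53}$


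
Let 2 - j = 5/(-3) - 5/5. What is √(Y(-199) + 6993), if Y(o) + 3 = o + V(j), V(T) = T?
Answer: √61161/3 ≈ 82.436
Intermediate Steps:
j = 14/3 (j = 2 - (5/(-3) - 5/5) = 2 - (5*(-⅓) - 5*⅕) = 2 - (-5/3 - 1) = 2 - 1*(-8/3) = 2 + 8/3 = 14/3 ≈ 4.6667)
Y(o) = 5/3 + o (Y(o) = -3 + (o + 14/3) = -3 + (14/3 + o) = 5/3 + o)
√(Y(-199) + 6993) = √((5/3 - 199) + 6993) = √(-592/3 + 6993) = √(20387/3) = √61161/3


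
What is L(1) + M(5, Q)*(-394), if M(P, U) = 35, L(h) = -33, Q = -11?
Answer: -13823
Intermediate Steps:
L(1) + M(5, Q)*(-394) = -33 + 35*(-394) = -33 - 13790 = -13823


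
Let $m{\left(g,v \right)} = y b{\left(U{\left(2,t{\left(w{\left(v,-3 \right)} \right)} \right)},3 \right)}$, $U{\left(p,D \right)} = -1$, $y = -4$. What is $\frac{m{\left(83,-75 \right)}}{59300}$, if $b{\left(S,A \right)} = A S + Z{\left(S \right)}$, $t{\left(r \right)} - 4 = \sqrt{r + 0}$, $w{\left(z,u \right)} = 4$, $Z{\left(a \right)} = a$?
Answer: $\frac{4}{14825} \approx 0.00026981$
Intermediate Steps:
$t{\left(r \right)} = 4 + \sqrt{r}$ ($t{\left(r \right)} = 4 + \sqrt{r + 0} = 4 + \sqrt{r}$)
$b{\left(S,A \right)} = S + A S$ ($b{\left(S,A \right)} = A S + S = S + A S$)
$m{\left(g,v \right)} = 16$ ($m{\left(g,v \right)} = - 4 \left(- (1 + 3)\right) = - 4 \left(\left(-1\right) 4\right) = \left(-4\right) \left(-4\right) = 16$)
$\frac{m{\left(83,-75 \right)}}{59300} = \frac{16}{59300} = 16 \cdot \frac{1}{59300} = \frac{4}{14825}$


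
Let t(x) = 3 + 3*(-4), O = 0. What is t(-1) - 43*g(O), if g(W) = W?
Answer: -9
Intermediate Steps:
t(x) = -9 (t(x) = 3 - 12 = -9)
t(-1) - 43*g(O) = -9 - 43*0 = -9 + 0 = -9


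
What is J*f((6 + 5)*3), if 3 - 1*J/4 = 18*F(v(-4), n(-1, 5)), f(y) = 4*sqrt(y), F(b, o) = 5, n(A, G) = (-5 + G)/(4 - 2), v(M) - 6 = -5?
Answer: -1392*sqrt(33) ≈ -7996.4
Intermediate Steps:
v(M) = 1 (v(M) = 6 - 5 = 1)
n(A, G) = -5/2 + G/2 (n(A, G) = (-5 + G)/2 = (-5 + G)*(1/2) = -5/2 + G/2)
J = -348 (J = 12 - 72*5 = 12 - 4*90 = 12 - 360 = -348)
J*f((6 + 5)*3) = -1392*sqrt((6 + 5)*3) = -1392*sqrt(11*3) = -1392*sqrt(33)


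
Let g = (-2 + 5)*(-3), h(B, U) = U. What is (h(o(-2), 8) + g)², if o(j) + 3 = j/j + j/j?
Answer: 1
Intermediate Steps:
o(j) = -1 (o(j) = -3 + (j/j + j/j) = -3 + (1 + 1) = -3 + 2 = -1)
g = -9 (g = 3*(-3) = -9)
(h(o(-2), 8) + g)² = (8 - 9)² = (-1)² = 1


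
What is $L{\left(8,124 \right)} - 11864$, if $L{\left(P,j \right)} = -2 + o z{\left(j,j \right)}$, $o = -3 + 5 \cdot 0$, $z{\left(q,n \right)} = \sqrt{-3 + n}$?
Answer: $-11899$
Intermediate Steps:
$o = -3$ ($o = -3 + 0 = -3$)
$L{\left(P,j \right)} = -2 - 3 \sqrt{-3 + j}$
$L{\left(8,124 \right)} - 11864 = \left(-2 - 3 \sqrt{-3 + 124}\right) - 11864 = \left(-2 - 3 \sqrt{121}\right) - 11864 = \left(-2 - 33\right) - 11864 = -35 - 11864 = -11899$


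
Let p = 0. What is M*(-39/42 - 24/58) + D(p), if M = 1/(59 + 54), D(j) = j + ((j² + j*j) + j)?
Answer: -545/45878 ≈ -0.011879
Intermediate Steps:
D(j) = 2*j + 2*j² (D(j) = j + ((j² + j²) + j) = j + (2*j² + j) = j + (j + 2*j²) = 2*j + 2*j²)
M = 1/113 ≈ 0.0088496
M*(-39/42 - 24/58) + D(p) = (-39/42 - 24/58)/113 + 2*0*(1 + 0) = (-39*1/42 - 24*1/58)/113 + 2*0*1 = (-13/14 - 12/29)/113 + 0 = (1/113)*(-545/406) + 0 = -545/45878 + 0 = -545/45878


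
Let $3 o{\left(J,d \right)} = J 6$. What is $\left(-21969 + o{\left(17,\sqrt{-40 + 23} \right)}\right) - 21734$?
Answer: $-43669$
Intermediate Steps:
$o{\left(J,d \right)} = 2 J$ ($o{\left(J,d \right)} = \frac{J 6}{3} = \frac{6 J}{3} = 2 J$)
$\left(-21969 + o{\left(17,\sqrt{-40 + 23} \right)}\right) - 21734 = \left(-21969 + 2 \cdot 17\right) - 21734 = \left(-21969 + 34\right) - 21734 = -21935 - 21734 = -43669$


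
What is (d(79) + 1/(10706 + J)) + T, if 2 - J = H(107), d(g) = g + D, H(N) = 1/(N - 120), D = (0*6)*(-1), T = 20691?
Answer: 2891287863/139205 ≈ 20770.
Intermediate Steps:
D = 0 (D = 0*(-1) = 0)
H(N) = 1/(-120 + N)
d(g) = g (d(g) = g + 0 = g)
J = 27/13 (J = 2 - 1/(-120 + 107) = 2 - 1/(-13) = 2 - 1*(-1/13) = 2 + 1/13 = 27/13 ≈ 2.0769)
(d(79) + 1/(10706 + J)) + T = (79 + 1/(10706 + 27/13)) + 20691 = (79 + 1/(139205/13)) + 20691 = (79 + 13/139205) + 20691 = 10997208/139205 + 20691 = 2891287863/139205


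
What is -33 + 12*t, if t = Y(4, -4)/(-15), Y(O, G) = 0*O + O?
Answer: -181/5 ≈ -36.200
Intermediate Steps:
Y(O, G) = O (Y(O, G) = 0 + O = O)
t = -4/15 (t = 4/(-15) = 4*(-1/15) = -4/15 ≈ -0.26667)
-33 + 12*t = -33 + 12*(-4/15) = -33 - 16/5 = -181/5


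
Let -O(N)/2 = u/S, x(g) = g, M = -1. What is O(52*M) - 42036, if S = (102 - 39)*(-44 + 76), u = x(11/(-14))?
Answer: -593212021/14112 ≈ -42036.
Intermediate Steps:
u = -11/14 (u = 11/(-14) = 11*(-1/14) = -11/14 ≈ -0.78571)
S = 2016 (S = 63*32 = 2016)
O(N) = 11/14112 (O(N) = -(-11)/(7*2016) = -2*(-11/28224) = 11/14112)
O(52*M) - 42036 = 11/14112 - 42036 = -593212021/14112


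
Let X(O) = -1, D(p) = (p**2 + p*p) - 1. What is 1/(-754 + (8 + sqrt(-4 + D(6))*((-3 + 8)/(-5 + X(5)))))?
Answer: -26856/20032901 + 30*sqrt(67)/20032901 ≈ -0.0013283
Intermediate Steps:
D(p) = -1 + 2*p**2 (D(p) = (p**2 + p**2) - 1 = 2*p**2 - 1 = -1 + 2*p**2)
1/(-754 + (8 + sqrt(-4 + D(6))*((-3 + 8)/(-5 + X(5))))) = 1/(-754 + (8 + sqrt(-4 + (-1 + 2*6**2))*((-3 + 8)/(-5 - 1)))) = 1/(-754 + (8 + sqrt(-4 + (-1 + 2*36))*(5/(-6)))) = 1/(-754 + (8 + sqrt(-4 + (-1 + 72))*(5*(-1/6)))) = 1/(-754 + (8 + sqrt(-4 + 71)*(-5/6))) = 1/(-754 + (8 + sqrt(67)*(-5/6))) = 1/(-754 + (8 - 5*sqrt(67)/6)) = 1/(-746 - 5*sqrt(67)/6)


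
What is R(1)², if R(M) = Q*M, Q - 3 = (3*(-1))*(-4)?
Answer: 225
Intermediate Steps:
Q = 15 (Q = 3 + (3*(-1))*(-4) = 3 - 3*(-4) = 3 + 12 = 15)
R(M) = 15*M
R(1)² = (15*1)² = 15² = 225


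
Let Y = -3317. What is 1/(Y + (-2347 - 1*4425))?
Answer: -1/10089 ≈ -9.9118e-5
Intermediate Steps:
1/(Y + (-2347 - 1*4425)) = 1/(-3317 + (-2347 - 1*4425)) = 1/(-3317 + (-2347 - 4425)) = 1/(-3317 - 6772) = 1/(-10089) = -1/10089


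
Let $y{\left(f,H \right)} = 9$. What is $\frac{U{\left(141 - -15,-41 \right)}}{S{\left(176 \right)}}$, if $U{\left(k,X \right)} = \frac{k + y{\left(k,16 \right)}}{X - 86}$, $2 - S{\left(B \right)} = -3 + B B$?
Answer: $\frac{165}{3933317} \approx 4.1949 \cdot 10^{-5}$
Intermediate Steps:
$S{\left(B \right)} = 5 - B^{2}$ ($S{\left(B \right)} = 2 - \left(-3 + B B\right) = 2 - \left(-3 + B^{2}\right) = 5 - B^{2}$)
$U{\left(k,X \right)} = \frac{9 + k}{-86 + X}$ ($U{\left(k,X \right)} = \frac{k + 9}{X - 86} = \frac{9 + k}{-86 + X}$)
$\frac{U{\left(141 - -15,-41 \right)}}{S{\left(176 \right)}} = \frac{\frac{1}{-86 - 41} \left(9 + \left(141 - -15\right)\right)}{5 - 176^{2}} = \frac{\frac{1}{-127} \left(9 + \left(141 + 15\right)\right)}{5 - 30976} = \frac{\left(- \frac{1}{127}\right) \left(9 + 156\right)}{5 - 30976} = \frac{\left(- \frac{1}{127}\right) 165}{-30971} = \left(- \frac{165}{127}\right) \left(- \frac{1}{30971}\right) = \frac{165}{3933317}$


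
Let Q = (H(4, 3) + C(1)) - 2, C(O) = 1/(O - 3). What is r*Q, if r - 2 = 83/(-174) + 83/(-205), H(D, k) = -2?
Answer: -119649/23780 ≈ -5.0315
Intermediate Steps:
C(O) = 1/(-3 + O)
r = 39883/35670 (r = 2 + (83/(-174) + 83/(-205)) = 2 + (83*(-1/174) + 83*(-1/205)) = 2 + (-83/174 - 83/205) = 2 - 31457/35670 = 39883/35670 ≈ 1.1181)
Q = -9/2 (Q = (-2 + 1/(-3 + 1)) - 2 = (-2 + 1/(-2)) - 2 = (-2 - 1/2) - 2 = -5/2 - 2 = -9/2 ≈ -4.5000)
r*Q = (39883/35670)*(-9/2) = -119649/23780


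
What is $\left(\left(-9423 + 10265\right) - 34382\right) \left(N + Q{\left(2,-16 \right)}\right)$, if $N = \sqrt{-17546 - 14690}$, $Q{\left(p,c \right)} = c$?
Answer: $536640 - 67080 i \sqrt{8059} \approx 5.3664 \cdot 10^{5} - 6.0219 \cdot 10^{6} i$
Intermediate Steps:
$N = 2 i \sqrt{8059}$ ($N = \sqrt{-32236} = 2 i \sqrt{8059} \approx 179.54 i$)
$\left(\left(-9423 + 10265\right) - 34382\right) \left(N + Q{\left(2,-16 \right)}\right) = \left(\left(-9423 + 10265\right) - 34382\right) \left(2 i \sqrt{8059} - 16\right) = \left(842 - 34382\right) \left(-16 + 2 i \sqrt{8059}\right) = - 33540 \left(-16 + 2 i \sqrt{8059}\right) = 536640 - 67080 i \sqrt{8059}$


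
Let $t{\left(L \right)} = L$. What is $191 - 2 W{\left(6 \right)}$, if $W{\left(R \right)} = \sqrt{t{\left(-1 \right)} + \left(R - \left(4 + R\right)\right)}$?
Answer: $191 - 2 i \sqrt{5} \approx 191.0 - 4.4721 i$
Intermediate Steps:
$W{\left(R \right)} = i \sqrt{5}$ ($W{\left(R \right)} = \sqrt{-1 + \left(R - \left(4 + R\right)\right)} = \sqrt{-1 - 4} = \sqrt{-5} = i \sqrt{5}$)
$191 - 2 W{\left(6 \right)} = 191 - 2 i \sqrt{5}$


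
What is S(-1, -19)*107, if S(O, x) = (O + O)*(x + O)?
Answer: 4280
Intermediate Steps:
S(O, x) = 2*O*(O + x) (S(O, x) = (2*O)*(O + x) = 2*O*(O + x))
S(-1, -19)*107 = (2*(-1)*(-1 - 19))*107 = (2*(-1)*(-20))*107 = 40*107 = 4280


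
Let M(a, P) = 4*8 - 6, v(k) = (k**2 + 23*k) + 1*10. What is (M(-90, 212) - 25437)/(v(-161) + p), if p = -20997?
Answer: -25411/1231 ≈ -20.643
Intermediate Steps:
v(k) = 10 + k**2 + 23*k (v(k) = (k**2 + 23*k) + 10 = 10 + k**2 + 23*k)
M(a, P) = 26 (M(a, P) = 32 - 6 = 26)
(M(-90, 212) - 25437)/(v(-161) + p) = (26 - 25437)/((10 + (-161)**2 + 23*(-161)) - 20997) = -25411/((10 + 25921 - 3703) - 20997) = -25411/(22228 - 20997) = -25411/1231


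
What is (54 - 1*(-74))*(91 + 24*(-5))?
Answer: -3712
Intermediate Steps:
(54 - 1*(-74))*(91 + 24*(-5)) = (54 + 74)*(91 - 120) = 128*(-29) = -3712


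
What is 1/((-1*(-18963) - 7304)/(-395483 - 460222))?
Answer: -855705/11659 ≈ -73.394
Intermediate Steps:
1/((-1*(-18963) - 7304)/(-395483 - 460222)) = 1/((18963 - 7304)/(-855705)) = 1/(11659*(-1/855705)) = 1/(-11659/855705) = -855705/11659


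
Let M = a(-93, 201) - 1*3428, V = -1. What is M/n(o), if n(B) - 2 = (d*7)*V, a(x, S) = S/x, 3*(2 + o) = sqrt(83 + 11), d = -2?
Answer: -106335/496 ≈ -214.39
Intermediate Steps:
o = -2 + sqrt(94)/3 (o = -2 + sqrt(83 + 11)/3 = -2 + sqrt(94)/3 ≈ 1.2318)
n(B) = 16 (n(B) = 2 - 2*7*(-1) = 2 - 14*(-1) = 2 + 14 = 16)
M = -106335/31 (M = 201/(-93) - 1*3428 = 201*(-1/93) - 3428 = -67/31 - 3428 = -106335/31 ≈ -3430.2)
M/n(o) = -106335/31/16 = -106335/31*1/16 = -106335/496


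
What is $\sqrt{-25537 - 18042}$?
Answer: $i \sqrt{43579} \approx 208.76 i$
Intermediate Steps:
$\sqrt{-25537 - 18042} = \sqrt{-43579} = i \sqrt{43579}$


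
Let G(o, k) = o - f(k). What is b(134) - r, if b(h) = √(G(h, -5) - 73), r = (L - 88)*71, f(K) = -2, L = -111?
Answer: 14129 + 3*√7 ≈ 14137.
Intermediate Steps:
r = -14129 (r = (-111 - 88)*71 = -199*71 = -14129)
G(o, k) = 2 + o (G(o, k) = o - 1*(-2) = o + 2 = 2 + o)
b(h) = √(-71 + h) (b(h) = √((2 + h) - 73) = √(-71 + h))
b(134) - r = √(-71 + 134) - 1*(-14129) = √63 + 14129 = 3*√7 + 14129 = 14129 + 3*√7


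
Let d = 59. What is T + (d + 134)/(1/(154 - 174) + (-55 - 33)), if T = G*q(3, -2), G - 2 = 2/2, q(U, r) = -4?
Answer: -24992/1761 ≈ -14.192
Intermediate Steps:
G = 3 (G = 2 + 2/2 = 2 + 2*(½) = 2 + 1 = 3)
T = -12 (T = 3*(-4) = -12)
T + (d + 134)/(1/(154 - 174) + (-55 - 33)) = -12 + (59 + 134)/(1/(154 - 174) + (-55 - 33)) = -12 + 193/(1/(-20) - 88) = -12 + 193/(-1/20 - 88) = -12 + 193/(-1761/20) = -12 + 193*(-20/1761) = -12 - 3860/1761 = -24992/1761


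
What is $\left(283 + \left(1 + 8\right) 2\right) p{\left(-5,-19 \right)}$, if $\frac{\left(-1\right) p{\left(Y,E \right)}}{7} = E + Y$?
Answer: $50568$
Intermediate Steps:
$p{\left(Y,E \right)} = - 7 E - 7 Y$ ($p{\left(Y,E \right)} = - 7 \left(E + Y\right) = - 7 E - 7 Y$)
$\left(283 + \left(1 + 8\right) 2\right) p{\left(-5,-19 \right)} = \left(283 + \left(1 + 8\right) 2\right) \left(\left(-7\right) \left(-19\right) - -35\right) = \left(283 + 9 \cdot 2\right) \left(133 + 35\right) = \left(283 + 18\right) 168 = 301 \cdot 168 = 50568$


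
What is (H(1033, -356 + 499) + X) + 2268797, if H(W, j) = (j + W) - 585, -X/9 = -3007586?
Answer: 29337662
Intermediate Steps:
X = 27068274 (X = -9*(-3007586) = 27068274)
H(W, j) = -585 + W + j (H(W, j) = (W + j) - 585 = -585 + W + j)
(H(1033, -356 + 499) + X) + 2268797 = ((-585 + 1033 + (-356 + 499)) + 27068274) + 2268797 = ((-585 + 1033 + 143) + 27068274) + 2268797 = (591 + 27068274) + 2268797 = 27068865 + 2268797 = 29337662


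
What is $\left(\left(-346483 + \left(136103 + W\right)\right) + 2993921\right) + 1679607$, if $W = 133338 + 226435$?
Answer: $4822921$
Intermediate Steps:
$W = 359773$
$\left(\left(-346483 + \left(136103 + W\right)\right) + 2993921\right) + 1679607 = \left(\left(-346483 + \left(136103 + 359773\right)\right) + 2993921\right) + 1679607 = \left(\left(-346483 + 495876\right) + 2993921\right) + 1679607 = \left(149393 + 2993921\right) + 1679607 = 3143314 + 1679607 = 4822921$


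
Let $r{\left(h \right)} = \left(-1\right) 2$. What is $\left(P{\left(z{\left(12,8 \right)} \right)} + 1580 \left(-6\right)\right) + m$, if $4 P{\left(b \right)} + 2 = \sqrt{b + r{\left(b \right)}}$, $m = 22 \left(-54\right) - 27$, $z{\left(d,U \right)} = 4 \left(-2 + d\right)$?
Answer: $- \frac{21391}{2} + \frac{\sqrt{38}}{4} \approx -10694.0$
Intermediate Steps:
$z{\left(d,U \right)} = -8 + 4 d$
$r{\left(h \right)} = -2$
$m = -1215$ ($m = -1188 - 27 = -1215$)
$P{\left(b \right)} = - \frac{1}{2} + \frac{\sqrt{-2 + b}}{4}$ ($P{\left(b \right)} = - \frac{1}{2} + \frac{\sqrt{b - 2}}{4} = - \frac{1}{2} + \frac{\sqrt{-2 + b}}{4}$)
$\left(P{\left(z{\left(12,8 \right)} \right)} + 1580 \left(-6\right)\right) + m = \left(\left(- \frac{1}{2} + \frac{\sqrt{-2 + \left(-8 + 4 \cdot 12\right)}}{4}\right) + 1580 \left(-6\right)\right) - 1215 = \left(\left(- \frac{1}{2} + \frac{\sqrt{-2 + \left(-8 + 48\right)}}{4}\right) - 9480\right) - 1215 = \left(\left(- \frac{1}{2} + \frac{\sqrt{-2 + 40}}{4}\right) - 9480\right) - 1215 = \left(\left(- \frac{1}{2} + \frac{\sqrt{38}}{4}\right) - 9480\right) - 1215 = \left(- \frac{18961}{2} + \frac{\sqrt{38}}{4}\right) - 1215 = - \frac{21391}{2} + \frac{\sqrt{38}}{4}$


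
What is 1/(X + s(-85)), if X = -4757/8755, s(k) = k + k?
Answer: -8755/1493107 ≈ -0.0058636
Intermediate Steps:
s(k) = 2*k
X = -4757/8755 (X = -4757*1/8755 = -4757/8755 ≈ -0.54335)
1/(X + s(-85)) = 1/(-4757/8755 + 2*(-85)) = 1/(-4757/8755 - 170) = 1/(-1493107/8755) = -8755/1493107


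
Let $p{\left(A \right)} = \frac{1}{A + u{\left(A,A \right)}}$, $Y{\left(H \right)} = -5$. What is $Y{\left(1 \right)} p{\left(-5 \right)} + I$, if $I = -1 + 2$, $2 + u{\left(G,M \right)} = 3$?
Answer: $\frac{9}{4} \approx 2.25$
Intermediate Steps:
$u{\left(G,M \right)} = 1$ ($u{\left(G,M \right)} = -2 + 3 = 1$)
$I = 1$
$p{\left(A \right)} = \frac{1}{1 + A}$ ($p{\left(A \right)} = \frac{1}{A + 1} = \frac{1}{1 + A}$)
$Y{\left(1 \right)} p{\left(-5 \right)} + I = - \frac{5}{1 - 5} + 1 = - \frac{5}{-4} + 1 = \left(-5\right) \left(- \frac{1}{4}\right) + 1 = \frac{5}{4} + 1 = \frac{9}{4}$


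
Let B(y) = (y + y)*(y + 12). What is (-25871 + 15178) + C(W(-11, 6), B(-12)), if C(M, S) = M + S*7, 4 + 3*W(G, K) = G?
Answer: -10698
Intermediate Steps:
W(G, K) = -4/3 + G/3
B(y) = 2*y*(12 + y) (B(y) = (2*y)*(12 + y) = 2*y*(12 + y))
C(M, S) = M + 7*S
(-25871 + 15178) + C(W(-11, 6), B(-12)) = (-25871 + 15178) + ((-4/3 + (⅓)*(-11)) + 7*(2*(-12)*(12 - 12))) = -10693 + ((-4/3 - 11/3) + 7*(2*(-12)*0)) = -10693 + (-5 + 7*0) = -10693 + (-5 + 0) = -10693 - 5 = -10698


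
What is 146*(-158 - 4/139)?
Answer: -3207036/139 ≈ -23072.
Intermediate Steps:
146*(-158 - 4/139) = 146*(-21966/139) = -3207036/139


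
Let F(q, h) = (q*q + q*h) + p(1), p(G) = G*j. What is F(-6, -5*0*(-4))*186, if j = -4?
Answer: 5952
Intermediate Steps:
p(G) = -4*G (p(G) = G*(-4) = -4*G)
F(q, h) = -4 + q² + h*q (F(q, h) = (q*q + q*h) - 4*1 = (q² + h*q) - 4 = -4 + q² + h*q)
F(-6, -5*0*(-4))*186 = (-4 + (-6)² + (-5*0*(-4))*(-6))*186 = (-4 + 36 + (0*(-4))*(-6))*186 = (-4 + 36 + 0*(-6))*186 = (-4 + 36 + 0)*186 = 32*186 = 5952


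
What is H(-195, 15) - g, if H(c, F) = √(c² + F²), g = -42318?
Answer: 42318 + 15*√170 ≈ 42514.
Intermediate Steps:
H(c, F) = √(F² + c²)
H(-195, 15) - g = √(15² + (-195)²) - 1*(-42318) = √(225 + 38025) + 42318 = √38250 + 42318 = 15*√170 + 42318 = 42318 + 15*√170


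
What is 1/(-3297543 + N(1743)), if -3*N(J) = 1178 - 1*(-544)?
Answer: -1/3298117 ≈ -3.0320e-7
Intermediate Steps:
N(J) = -574 (N(J) = -(1178 - 1*(-544))/3 = -(1178 + 544)/3 = -1/3*1722 = -574)
1/(-3297543 + N(1743)) = 1/(-3297543 - 574) = 1/(-3298117) = -1/3298117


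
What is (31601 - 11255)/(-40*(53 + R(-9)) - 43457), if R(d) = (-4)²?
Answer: -20346/46217 ≈ -0.44023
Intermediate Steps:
R(d) = 16
(31601 - 11255)/(-40*(53 + R(-9)) - 43457) = (31601 - 11255)/(-40*(53 + 16) - 43457) = 20346/(-40*69 - 43457) = 20346/(-2760 - 43457) = 20346/(-46217) = 20346*(-1/46217) = -20346/46217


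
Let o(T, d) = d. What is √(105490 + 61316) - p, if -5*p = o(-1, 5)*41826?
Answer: 41826 + 3*√18534 ≈ 42234.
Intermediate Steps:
p = -41826 ≈ -41826.
√(105490 + 61316) - p = √(105490 + 61316) - 1*(-41826) = √166806 + 41826 = 3*√18534 + 41826 = 41826 + 3*√18534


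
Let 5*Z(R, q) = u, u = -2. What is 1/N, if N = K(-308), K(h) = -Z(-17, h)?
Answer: 5/2 ≈ 2.5000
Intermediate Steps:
Z(R, q) = -2/5 (Z(R, q) = (1/5)*(-2) = -2/5)
K(h) = 2/5 (K(h) = -1*(-2/5) = 2/5)
N = 2/5 ≈ 0.40000
1/N = 1/(2/5) = 5/2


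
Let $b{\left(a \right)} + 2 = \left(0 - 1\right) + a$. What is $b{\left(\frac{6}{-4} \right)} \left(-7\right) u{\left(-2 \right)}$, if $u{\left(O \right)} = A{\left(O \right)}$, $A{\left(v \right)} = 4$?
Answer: $126$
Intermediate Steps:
$u{\left(O \right)} = 4$
$b{\left(a \right)} = -3 + a$ ($b{\left(a \right)} = -2 + \left(\left(0 - 1\right) + a\right) = -2 + \left(-1 + a\right) = -3 + a$)
$b{\left(\frac{6}{-4} \right)} \left(-7\right) u{\left(-2 \right)} = \left(-3 + \frac{6}{-4}\right) \left(-7\right) 4 = \left(-3 + 6 \left(- \frac{1}{4}\right)\right) \left(-7\right) 4 = \left(-3 - \frac{3}{2}\right) \left(-7\right) 4 = \left(- \frac{9}{2}\right) \left(-7\right) 4 = \frac{63}{2} \cdot 4 = 126$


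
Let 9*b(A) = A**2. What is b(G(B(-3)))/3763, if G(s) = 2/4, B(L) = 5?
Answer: 1/135468 ≈ 7.3818e-6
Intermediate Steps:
G(s) = 1/2 (G(s) = 2*(1/4) = 1/2)
b(A) = A**2/9
b(G(B(-3)))/3763 = ((1/2)**2/9)/3763 = ((1/9)*(1/4))*(1/3763) = (1/36)*(1/3763) = 1/135468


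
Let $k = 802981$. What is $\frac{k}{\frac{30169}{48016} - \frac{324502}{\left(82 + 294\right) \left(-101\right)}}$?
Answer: $\frac{183025026748912}{2090873247} \approx 87535.0$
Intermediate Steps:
$\frac{k}{\frac{30169}{48016} - \frac{324502}{\left(82 + 294\right) \left(-101\right)}} = \frac{802981}{\frac{30169}{48016} - \frac{324502}{\left(82 + 294\right) \left(-101\right)}} = \frac{802981}{30169 \cdot \frac{1}{48016} - \frac{324502}{376 \left(-101\right)}} = \frac{802981}{\frac{30169}{48016} - \frac{324502}{-37976}} = \frac{802981}{\frac{30169}{48016} - - \frac{162251}{18988}} = \frac{802981}{\frac{30169}{48016} + \frac{162251}{18988}} = \frac{802981}{\frac{2090873247}{227931952}} = 802981 \cdot \frac{227931952}{2090873247} = \frac{183025026748912}{2090873247}$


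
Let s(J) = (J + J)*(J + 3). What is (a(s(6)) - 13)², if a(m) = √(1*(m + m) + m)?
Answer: 25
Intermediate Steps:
s(J) = 2*J*(3 + J) (s(J) = (2*J)*(3 + J) = 2*J*(3 + J))
a(m) = √3*√m (a(m) = √(1*(2*m) + m) = √(2*m + m) = √(3*m) = √3*√m)
(a(s(6)) - 13)² = (√3*√(2*6*(3 + 6)) - 13)² = (√3*√(2*6*9) - 13)² = (√3*√108 - 13)² = (√3*(6*√3) - 13)² = (18 - 13)² = 5² = 25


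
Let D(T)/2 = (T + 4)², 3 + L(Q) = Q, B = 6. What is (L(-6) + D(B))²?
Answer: 36481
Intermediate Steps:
L(Q) = -3 + Q
D(T) = 2*(4 + T)² (D(T) = 2*(T + 4)² = 2*(4 + T)²)
(L(-6) + D(B))² = ((-3 - 6) + 2*(4 + 6)²)² = (-9 + 2*10²)² = (-9 + 2*100)² = (-9 + 200)² = 191² = 36481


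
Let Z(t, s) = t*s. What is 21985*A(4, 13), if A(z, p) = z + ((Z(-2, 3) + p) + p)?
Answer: 527640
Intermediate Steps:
Z(t, s) = s*t
A(z, p) = -6 + z + 2*p (A(z, p) = z + ((3*(-2) + p) + p) = z + ((-6 + p) + p) = z + (-6 + 2*p) = -6 + z + 2*p)
21985*A(4, 13) = 21985*(-6 + 4 + 2*13) = 21985*(-6 + 4 + 26) = 21985*24 = 527640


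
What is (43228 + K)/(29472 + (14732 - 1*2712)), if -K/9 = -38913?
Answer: 393445/41492 ≈ 9.4824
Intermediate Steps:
K = 350217 (K = -9*(-38913) = 350217)
(43228 + K)/(29472 + (14732 - 1*2712)) = (43228 + 350217)/(29472 + (14732 - 1*2712)) = 393445/(29472 + (14732 - 2712)) = 393445/(29472 + 12020) = 393445/41492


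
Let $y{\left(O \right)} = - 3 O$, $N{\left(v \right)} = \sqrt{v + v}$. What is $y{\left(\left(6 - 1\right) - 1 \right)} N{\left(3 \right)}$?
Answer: $- 12 \sqrt{6} \approx -29.394$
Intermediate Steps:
$N{\left(v \right)} = \sqrt{2} \sqrt{v}$ ($N{\left(v \right)} = \sqrt{2 v} = \sqrt{2} \sqrt{v}$)
$y{\left(\left(6 - 1\right) - 1 \right)} N{\left(3 \right)} = - 3 \left(\left(6 - 1\right) - 1\right) \sqrt{2} \sqrt{3} = - 3 \left(5 - 1\right) \sqrt{6} = \left(-3\right) 4 \sqrt{6} = - 12 \sqrt{6}$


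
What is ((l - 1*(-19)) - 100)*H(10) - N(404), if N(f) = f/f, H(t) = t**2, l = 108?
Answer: 2699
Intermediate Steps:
N(f) = 1
((l - 1*(-19)) - 100)*H(10) - N(404) = ((108 - 1*(-19)) - 100)*10**2 - 1*1 = ((108 + 19) - 100)*100 - 1 = (127 - 100)*100 - 1 = 27*100 - 1 = 2700 - 1 = 2699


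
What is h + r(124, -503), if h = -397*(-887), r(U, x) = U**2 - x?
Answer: 368018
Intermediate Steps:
h = 352139
h + r(124, -503) = 352139 + (124**2 - 1*(-503)) = 352139 + (15376 + 503) = 352139 + 15879 = 368018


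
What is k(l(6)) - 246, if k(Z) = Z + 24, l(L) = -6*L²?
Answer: -438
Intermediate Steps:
k(Z) = 24 + Z
k(l(6)) - 246 = (24 - 6*6²) - 246 = (24 - 6*36) - 246 = (24 - 216) - 246 = -192 - 246 = -438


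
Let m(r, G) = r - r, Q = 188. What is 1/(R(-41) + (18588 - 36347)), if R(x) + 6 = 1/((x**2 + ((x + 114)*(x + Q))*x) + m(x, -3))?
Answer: -438290/7786221851 ≈ -5.6290e-5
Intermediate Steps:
m(r, G) = 0
R(x) = -6 + 1/(x**2 + x*(114 + x)*(188 + x)) (R(x) = -6 + 1/((x**2 + ((x + 114)*(x + 188))*x) + 0) = -6 + 1/((x**2 + ((114 + x)*(188 + x))*x) + 0) = -6 + 1/((x**2 + x*(114 + x)*(188 + x)) + 0) = -6 + 1/(x**2 + x*(114 + x)*(188 + x)))
1/(R(-41) + (18588 - 36347)) = 1/((1 - 128592*(-41) - 1818*(-41)**2 - 6*(-41)**3)/((-41)*(21432 + (-41)**2 + 303*(-41))) + (18588 - 36347)) = 1/(-(1 + 5272272 - 1818*1681 - 6*(-68921))/(41*(21432 + 1681 - 12423)) - 17759) = 1/(-1/41*(1 + 5272272 - 3056058 + 413526)/10690 - 17759) = 1/(-1/41*1/10690*2629741 - 17759) = 1/(-2629741/438290 - 17759) = 1/(-7786221851/438290) = -438290/7786221851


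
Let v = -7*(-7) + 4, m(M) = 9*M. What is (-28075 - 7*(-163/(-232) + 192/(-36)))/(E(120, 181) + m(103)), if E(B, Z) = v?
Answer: -19517639/682080 ≈ -28.615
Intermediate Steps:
v = 53 (v = 49 + 4 = 53)
E(B, Z) = 53
(-28075 - 7*(-163/(-232) + 192/(-36)))/(E(120, 181) + m(103)) = (-28075 - 7*(-163/(-232) + 192/(-36)))/(53 + 9*103) = (-28075 - 7*(-163*(-1/232) + 192*(-1/36)))/(53 + 927) = (-28075 - 7*(163/232 - 16/3))/980 = (-28075 - 7*(-3223/696))*(1/980) = (-28075 + 22561/696)*(1/980) = -19517639/696*1/980 = -19517639/682080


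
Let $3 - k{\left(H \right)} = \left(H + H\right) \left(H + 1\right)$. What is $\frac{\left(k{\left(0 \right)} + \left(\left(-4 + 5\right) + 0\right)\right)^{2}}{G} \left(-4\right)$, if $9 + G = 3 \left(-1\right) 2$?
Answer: $\frac{64}{15} \approx 4.2667$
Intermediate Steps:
$k{\left(H \right)} = 3 - 2 H \left(1 + H\right)$ ($k{\left(H \right)} = 3 - \left(H + H\right) \left(H + 1\right) = 3 - 2 H \left(1 + H\right)$)
$G = -15$ ($G = -9 + 3 \left(-1\right) 2 = -9 - 6 = -15$)
$\frac{\left(k{\left(0 \right)} + \left(\left(-4 + 5\right) + 0\right)\right)^{2}}{G} \left(-4\right) = \frac{\left(\left(3 - 0 - 2 \cdot 0^{2}\right) + \left(\left(-4 + 5\right) + 0\right)\right)^{2}}{-15} \left(-4\right) = - \frac{\left(\left(3 + 0 - 0\right) + \left(1 + 0\right)\right)^{2}}{15} \left(-4\right) = - \frac{\left(\left(3 + 0 + 0\right) + 1\right)^{2}}{15} \left(-4\right) = - \frac{\left(3 + 1\right)^{2}}{15} \left(-4\right) = - \frac{4^{2}}{15} \left(-4\right) = \left(- \frac{1}{15}\right) 16 \left(-4\right) = \left(- \frac{16}{15}\right) \left(-4\right) = \frac{64}{15}$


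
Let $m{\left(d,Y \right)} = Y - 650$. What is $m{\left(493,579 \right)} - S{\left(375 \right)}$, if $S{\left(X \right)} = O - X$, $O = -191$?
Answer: $495$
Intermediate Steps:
$S{\left(X \right)} = -191 - X$
$m{\left(d,Y \right)} = -650 + Y$
$m{\left(493,579 \right)} - S{\left(375 \right)} = \left(-650 + 579\right) - \left(-191 - 375\right) = -71 - \left(-191 - 375\right) = -71 - -566 = -71 + 566 = 495$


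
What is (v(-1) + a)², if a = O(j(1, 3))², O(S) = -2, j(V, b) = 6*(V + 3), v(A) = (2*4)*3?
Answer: 784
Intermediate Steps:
v(A) = 24 (v(A) = 8*3 = 24)
j(V, b) = 18 + 6*V (j(V, b) = 6*(3 + V) = 18 + 6*V)
a = 4 (a = (-2)² = 4)
(v(-1) + a)² = (24 + 4)² = 28² = 784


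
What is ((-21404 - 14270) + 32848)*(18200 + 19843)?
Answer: -107509518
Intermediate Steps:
((-21404 - 14270) + 32848)*(18200 + 19843) = (-35674 + 32848)*38043 = -2826*38043 = -107509518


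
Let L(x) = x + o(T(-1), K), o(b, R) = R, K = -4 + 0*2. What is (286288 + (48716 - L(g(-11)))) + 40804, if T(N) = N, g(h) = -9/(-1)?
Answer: 375803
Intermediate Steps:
g(h) = 9 (g(h) = -9*(-1) = 9)
K = -4 (K = -4 + 0 = -4)
L(x) = -4 + x (L(x) = x - 4 = -4 + x)
(286288 + (48716 - L(g(-11)))) + 40804 = (286288 + (48716 - (-4 + 9))) + 40804 = (286288 + (48716 - 1*5)) + 40804 = (286288 + (48716 - 5)) + 40804 = (286288 + 48711) + 40804 = 334999 + 40804 = 375803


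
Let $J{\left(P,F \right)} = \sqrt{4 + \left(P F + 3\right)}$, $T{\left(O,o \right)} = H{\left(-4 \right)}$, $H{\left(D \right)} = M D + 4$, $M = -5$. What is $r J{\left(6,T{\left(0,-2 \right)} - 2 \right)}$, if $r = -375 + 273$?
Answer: $- 102 \sqrt{139} \approx -1202.6$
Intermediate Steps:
$H{\left(D \right)} = 4 - 5 D$ ($H{\left(D \right)} = - 5 D + 4 = 4 - 5 D$)
$T{\left(O,o \right)} = 24$ ($T{\left(O,o \right)} = 4 - -20 = 4 + 20 = 24$)
$J{\left(P,F \right)} = \sqrt{7 + F P}$ ($J{\left(P,F \right)} = \sqrt{4 + \left(F P + 3\right)} = \sqrt{4 + \left(3 + F P\right)} = \sqrt{7 + F P}$)
$r = -102$
$r J{\left(6,T{\left(0,-2 \right)} - 2 \right)} = - 102 \sqrt{7 + \left(24 - 2\right) 6} = - 102 \sqrt{7 + 22 \cdot 6} = - 102 \sqrt{7 + 132} = - 102 \sqrt{139}$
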